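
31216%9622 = 2350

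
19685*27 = 531495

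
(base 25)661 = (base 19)af6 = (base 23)78e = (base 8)7475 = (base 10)3901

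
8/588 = 2/147 ≈ 0.0136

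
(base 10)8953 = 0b10001011111001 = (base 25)e83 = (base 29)ail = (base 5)241303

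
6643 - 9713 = -3070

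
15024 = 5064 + 9960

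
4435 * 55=243925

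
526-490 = 36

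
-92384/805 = -114 - 614/805 ≈ -114.76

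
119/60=1 + 59/60 ≈ 1.98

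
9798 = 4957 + 4841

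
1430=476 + 954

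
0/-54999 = 0 = 0.00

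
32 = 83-51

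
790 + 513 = 1303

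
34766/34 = 1022 + 9/17 ≈ 1022.53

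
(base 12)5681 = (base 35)7tb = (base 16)2581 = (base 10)9601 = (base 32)9c1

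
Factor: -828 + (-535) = -1 * 29^1 * 47^1 = -1363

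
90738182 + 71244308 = 161982490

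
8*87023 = 696184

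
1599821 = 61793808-60193987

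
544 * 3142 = 1709248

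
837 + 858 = 1695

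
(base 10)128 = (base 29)4c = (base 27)4k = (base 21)62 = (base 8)200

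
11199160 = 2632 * 4255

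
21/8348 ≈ 0.00252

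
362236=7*51748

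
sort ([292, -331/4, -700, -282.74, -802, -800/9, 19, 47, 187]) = [-802, -700, -282.74, -800/9, -331/4, 19, 47, 187, 292]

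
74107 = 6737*11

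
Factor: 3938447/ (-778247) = -1 * 778247^ (-1) * 3938447^1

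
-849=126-975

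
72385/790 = 14477/158 ≈ 91.63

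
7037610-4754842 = 2282768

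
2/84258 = 1/42129 ≈ 0.0000237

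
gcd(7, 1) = 1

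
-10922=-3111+-7811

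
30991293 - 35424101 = -4432808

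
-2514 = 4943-7457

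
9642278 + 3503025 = 13145303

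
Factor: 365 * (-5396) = -1 * 2^2 * 5^1 * 19^1 * 71^1 * 73^1 = -1969540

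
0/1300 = 0 = 0.00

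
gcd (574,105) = 7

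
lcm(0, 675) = 0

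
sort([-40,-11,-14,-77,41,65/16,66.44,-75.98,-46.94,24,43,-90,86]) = [-90,-77,-75.98,-46.94,-40,-14,-11,65/16,24,41,43,66.44,86]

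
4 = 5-1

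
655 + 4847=5502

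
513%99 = 18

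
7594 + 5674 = 13268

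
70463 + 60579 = 131042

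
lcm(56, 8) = 56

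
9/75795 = 3/25265 ≈ 0.000119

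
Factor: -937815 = -1*3^1*5^1*103^1*607^1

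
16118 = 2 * 8059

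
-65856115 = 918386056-984242171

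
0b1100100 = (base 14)72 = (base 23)48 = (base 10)100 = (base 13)79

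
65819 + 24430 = 90249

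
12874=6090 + 6784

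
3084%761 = 40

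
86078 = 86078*1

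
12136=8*1517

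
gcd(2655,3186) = 531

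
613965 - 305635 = 308330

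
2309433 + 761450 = 3070883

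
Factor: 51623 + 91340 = 142963^1 = 142963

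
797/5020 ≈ 0.159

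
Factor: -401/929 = -1 * 401^1 * 929^(-1) 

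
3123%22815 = 3123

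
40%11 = 7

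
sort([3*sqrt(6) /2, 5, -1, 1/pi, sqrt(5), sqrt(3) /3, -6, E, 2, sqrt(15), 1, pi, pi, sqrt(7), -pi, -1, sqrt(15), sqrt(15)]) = [-6, -pi, -1, -1, 1/pi, sqrt(3) /3, 1, 2, sqrt(5), sqrt(7), E, pi, pi, 3*sqrt(6) /2, sqrt(15), sqrt(15), sqrt(15), 5]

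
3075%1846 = 1229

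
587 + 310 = 897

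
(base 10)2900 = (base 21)6c2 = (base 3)10222102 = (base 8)5524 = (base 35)2cu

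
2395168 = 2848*841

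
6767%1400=1167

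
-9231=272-9503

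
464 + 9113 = 9577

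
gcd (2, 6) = 2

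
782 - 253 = 529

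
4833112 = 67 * 72136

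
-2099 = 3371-5470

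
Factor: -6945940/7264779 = -1*2^2*3^(-1)*5^1*347297^1*2421593^(-1)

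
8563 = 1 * 8563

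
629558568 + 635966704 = 1265525272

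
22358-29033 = -6675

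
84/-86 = -42/43 ≈ -0.977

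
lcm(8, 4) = 8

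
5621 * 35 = 196735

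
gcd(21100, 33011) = 1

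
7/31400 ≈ 0.000223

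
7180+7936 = 15116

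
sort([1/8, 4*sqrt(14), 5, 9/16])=[1/8, 9/16, 5, 4*sqrt(14)]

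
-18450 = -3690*5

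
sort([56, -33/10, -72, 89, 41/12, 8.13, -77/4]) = [-72, -77/4, -33/10, 41/12, 8.13, 56, 89]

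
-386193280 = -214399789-171793491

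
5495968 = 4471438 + 1024530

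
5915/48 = 123 + 11/48 ≈ 123.23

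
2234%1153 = 1081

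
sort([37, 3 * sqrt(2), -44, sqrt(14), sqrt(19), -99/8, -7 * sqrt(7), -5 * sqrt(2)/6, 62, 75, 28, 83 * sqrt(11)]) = [-44, -7 * sqrt(7), -99/8, -5 * sqrt(2)/6, sqrt(14), 3 * sqrt(2), sqrt(19), 28, 37, 62, 75, 83 * sqrt(11)]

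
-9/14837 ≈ -0.000607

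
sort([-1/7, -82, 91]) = [-82, -1/7, 91]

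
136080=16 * 8505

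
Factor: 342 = 2^1*3^2*19^1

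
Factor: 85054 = 2^1 * 23^1 * 43^2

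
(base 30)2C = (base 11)66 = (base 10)72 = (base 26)2K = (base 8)110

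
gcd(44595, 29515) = 5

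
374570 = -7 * (-53510)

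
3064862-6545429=-3480567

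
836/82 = 418/41 ≈ 10.20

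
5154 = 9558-4404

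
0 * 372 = 0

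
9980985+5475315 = 15456300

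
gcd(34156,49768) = 4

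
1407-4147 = -2740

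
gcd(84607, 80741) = 1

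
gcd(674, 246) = 2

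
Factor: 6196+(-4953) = 11^1 * 113^1 = 1243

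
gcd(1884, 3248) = 4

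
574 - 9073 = -8499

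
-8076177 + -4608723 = -12684900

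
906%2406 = 906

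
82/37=2 + 8/37 ≈ 2.22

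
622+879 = 1501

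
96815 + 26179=122994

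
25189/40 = 629 + 29/40 ≈ 629.73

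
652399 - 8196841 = -7544442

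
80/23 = 3 + 11/23 ≈ 3.48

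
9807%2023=1715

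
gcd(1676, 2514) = 838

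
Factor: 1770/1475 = 2^1 * 3^1 * 5^(-1) = 6/5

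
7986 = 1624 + 6362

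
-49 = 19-68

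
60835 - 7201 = 53634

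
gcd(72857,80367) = 1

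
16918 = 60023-43105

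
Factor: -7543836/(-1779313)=2^2 * 3^2 * 19^1 * 41^1 * 269^1 * 1187^(-1) * 1499^(-1)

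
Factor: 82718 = 2^1 * 59^1 * 701^1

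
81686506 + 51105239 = 132791745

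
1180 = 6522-5342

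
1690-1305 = 385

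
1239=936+303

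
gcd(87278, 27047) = 17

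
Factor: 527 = 17^1 * 31^1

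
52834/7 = 7547 + 5/7 ≈ 7547.71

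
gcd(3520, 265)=5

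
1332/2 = 666 = 666.00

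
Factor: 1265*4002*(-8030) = -1*2^2*3^1*5^2*11^2*23^2*29^1*73^1 = -40652115900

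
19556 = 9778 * 2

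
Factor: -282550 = -1*2^1*5^2*5651^1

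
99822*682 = 68078604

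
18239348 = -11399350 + 29638698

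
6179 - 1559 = 4620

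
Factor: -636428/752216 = -1*2^(-1)*13^1*17^(-1)*5531^(-1)*12239^1 = -159107/188054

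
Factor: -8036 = -1*2^2*7^2*41^1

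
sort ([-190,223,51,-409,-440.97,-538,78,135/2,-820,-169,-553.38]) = [-820,-553.38,-538,-440.97,-409,-190,-169,51,135/2,78,223]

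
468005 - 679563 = -211558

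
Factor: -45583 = -1 * 79^1 * 577^1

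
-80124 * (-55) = 4406820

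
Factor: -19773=-1*3^2*13^3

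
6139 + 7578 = 13717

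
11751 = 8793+2958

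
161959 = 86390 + 75569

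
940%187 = 5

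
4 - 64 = -60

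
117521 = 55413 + 62108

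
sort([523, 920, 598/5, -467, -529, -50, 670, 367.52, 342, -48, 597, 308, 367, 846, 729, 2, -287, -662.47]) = [-662.47, -529, -467, -287, -50, -48, 2, 598/5, 308, 342, 367, 367.52, 523, 597, 670, 729, 846, 920]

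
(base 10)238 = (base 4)3232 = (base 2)11101110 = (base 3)22211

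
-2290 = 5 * (-458)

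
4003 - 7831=-3828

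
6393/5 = 1278+3/5 = 1278.60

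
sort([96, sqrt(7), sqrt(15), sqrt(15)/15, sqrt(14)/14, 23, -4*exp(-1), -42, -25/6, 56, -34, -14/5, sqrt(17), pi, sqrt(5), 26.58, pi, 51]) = [-42, -34, -25/6, -14/5, -4*exp(-1), sqrt(15)/15, sqrt(14)/14, sqrt(5), sqrt(7), pi, pi, sqrt(15), sqrt(17), 23, 26.58, 51, 56, 96]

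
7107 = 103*69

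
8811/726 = 267/22 ≈ 12.14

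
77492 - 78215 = -723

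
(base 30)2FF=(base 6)14253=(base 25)3FF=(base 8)4331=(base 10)2265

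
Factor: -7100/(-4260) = 3^(-1)*5^1 = 5/3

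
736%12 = 4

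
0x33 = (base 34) 1h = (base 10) 51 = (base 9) 56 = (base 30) 1l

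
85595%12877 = 8333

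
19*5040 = 95760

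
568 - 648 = -80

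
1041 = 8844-7803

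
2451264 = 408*6008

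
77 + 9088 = 9165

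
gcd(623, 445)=89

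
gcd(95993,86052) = 1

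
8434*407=3432638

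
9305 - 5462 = 3843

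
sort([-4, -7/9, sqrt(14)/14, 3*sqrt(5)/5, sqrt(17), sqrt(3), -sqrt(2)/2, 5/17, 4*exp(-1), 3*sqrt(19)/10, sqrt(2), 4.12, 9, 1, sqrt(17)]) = [-4, -7/9, -sqrt(2)/2, sqrt(14)/14, 5/17, 1, 3*sqrt(19)/10, 3*sqrt(5)/5, sqrt(2), 4*exp(-1), sqrt(3), 4.12, sqrt(17), sqrt(17), 9]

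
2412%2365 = 47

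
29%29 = 0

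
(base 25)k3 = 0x1f7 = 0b111110111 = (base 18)19h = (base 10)503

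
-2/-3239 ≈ 0.000617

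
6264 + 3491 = 9755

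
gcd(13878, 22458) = 6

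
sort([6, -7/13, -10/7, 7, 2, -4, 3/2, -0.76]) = [-4, -10/7, -0.76, -7/13, 3/2, 2, 6, 7]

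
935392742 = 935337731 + 55011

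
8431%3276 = 1879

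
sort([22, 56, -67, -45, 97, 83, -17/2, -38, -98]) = [-98, -67, -45, -38, -17/2, 22, 56, 83, 97]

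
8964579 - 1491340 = 7473239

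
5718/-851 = -6 - 612/851 ≈ -6.72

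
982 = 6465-5483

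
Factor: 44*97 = 2^2*11^1*97^1 = 4268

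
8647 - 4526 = 4121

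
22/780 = 11/390 ≈ 0.0282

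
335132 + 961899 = 1297031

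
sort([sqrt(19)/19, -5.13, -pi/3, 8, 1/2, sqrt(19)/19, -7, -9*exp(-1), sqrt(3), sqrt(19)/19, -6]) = [-7, -6, -5.13, -9*exp(-1), -pi/3, sqrt(19)/19, sqrt(19)/19, sqrt(19)/19, 1/2, sqrt(3), 8]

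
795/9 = 88 + 1/3 ≈ 88.33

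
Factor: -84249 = -1*3^2*11^1*23^1*37^1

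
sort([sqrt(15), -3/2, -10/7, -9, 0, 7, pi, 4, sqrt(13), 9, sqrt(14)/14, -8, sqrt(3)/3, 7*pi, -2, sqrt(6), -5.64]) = [-9, -8, -5.64, -2, -3/2, -10/7, 0, sqrt(14)/14, sqrt(3)/3, sqrt(6), pi, sqrt(13), sqrt(15), 4, 7, 9, 7*pi]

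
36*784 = 28224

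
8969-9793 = -824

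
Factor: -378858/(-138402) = 3^(-2)*11^(-1)*271^1 = 271/99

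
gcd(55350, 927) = 9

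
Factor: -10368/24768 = -1 * 2^1 * 3^2 * 43^ (-1) = -18/43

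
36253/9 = 4028 + 1/9 ≈ 4028.11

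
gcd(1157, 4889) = 1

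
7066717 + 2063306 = 9130023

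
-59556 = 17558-77114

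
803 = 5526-4723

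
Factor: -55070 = -1 * 2^1 * 5^1 * 5507^1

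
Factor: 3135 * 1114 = 2^1 * 3^1 * 5^1 * 11^1 * 19^1 * 557^1 = 3492390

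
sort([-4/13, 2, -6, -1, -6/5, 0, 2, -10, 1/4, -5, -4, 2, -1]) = [-10, -6, -5, -4, -6/5, -1, -1, -4/13, 0, 1/4, 2, 2, 2]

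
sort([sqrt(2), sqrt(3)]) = [sqrt(2), sqrt(3)]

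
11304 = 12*942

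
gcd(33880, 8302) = 14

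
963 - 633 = 330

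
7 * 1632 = 11424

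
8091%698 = 413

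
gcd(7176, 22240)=8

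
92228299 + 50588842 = 142817141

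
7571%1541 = 1407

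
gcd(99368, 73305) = 1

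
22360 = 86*260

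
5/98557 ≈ 0.0000507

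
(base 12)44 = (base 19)2e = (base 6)124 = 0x34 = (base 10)52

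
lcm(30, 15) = 30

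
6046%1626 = 1168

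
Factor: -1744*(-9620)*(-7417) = -1*2^6*5^1*13^1*37^1*109^1*7417^1 = -124437085760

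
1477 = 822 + 655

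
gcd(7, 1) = 1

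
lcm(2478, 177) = 2478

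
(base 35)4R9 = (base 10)5854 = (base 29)6RP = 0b1011011011110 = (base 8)13336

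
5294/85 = 62 + 24/85 ≈ 62.28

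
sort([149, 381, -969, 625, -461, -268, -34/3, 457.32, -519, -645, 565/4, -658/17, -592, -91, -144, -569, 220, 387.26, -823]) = [-969, -823, -645, -592, -569, -519, -461, -268, -144, -91, -658/17, -34/3, 565/4, 149, 220, 381, 387.26, 457.32, 625]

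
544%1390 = 544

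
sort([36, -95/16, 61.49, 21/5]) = [-95/16, 21/5, 36, 61.49]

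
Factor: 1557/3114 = 2^(-1) = 1/2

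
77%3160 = 77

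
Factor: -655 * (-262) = 2^1 * 5^1 * 131^2 = 171610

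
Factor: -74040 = -1*2^3*3^1*5^1*617^1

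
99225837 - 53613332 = 45612505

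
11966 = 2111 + 9855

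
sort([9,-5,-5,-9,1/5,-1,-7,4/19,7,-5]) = [-9,-7,-5,-5,-5,-1,1/5,4/19,7,9]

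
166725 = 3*55575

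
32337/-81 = -3593/9 ≈ -399.22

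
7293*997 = 7271121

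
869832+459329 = 1329161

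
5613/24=233 + 7/8 ≈ 233.88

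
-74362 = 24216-98578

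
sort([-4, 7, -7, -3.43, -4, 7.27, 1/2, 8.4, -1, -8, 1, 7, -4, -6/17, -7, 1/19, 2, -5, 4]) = [-8, -7, -7, -5, -4, -4, -4, -3.43, -1, -6/17, 1/19, 1/2, 1, 2, 4, 7, 7, 7.27, 8.4]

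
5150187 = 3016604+2133583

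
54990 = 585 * 94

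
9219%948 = 687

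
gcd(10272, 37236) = 1284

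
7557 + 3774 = 11331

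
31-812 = -781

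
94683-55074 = 39609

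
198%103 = 95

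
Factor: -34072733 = -1*677^1*50329^1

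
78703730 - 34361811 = 44341919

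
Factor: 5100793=79^1*64567^1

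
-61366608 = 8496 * (-7223)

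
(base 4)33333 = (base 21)26f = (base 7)2661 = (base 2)1111111111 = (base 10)1023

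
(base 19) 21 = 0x27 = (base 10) 39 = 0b100111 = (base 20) 1j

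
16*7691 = 123056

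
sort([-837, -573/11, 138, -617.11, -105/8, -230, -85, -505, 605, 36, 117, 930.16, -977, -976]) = [-977, -976, -837, -617.11, -505, -230, -85, -573/11, -105/8, 36, 117, 138, 605, 930.16]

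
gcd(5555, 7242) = 1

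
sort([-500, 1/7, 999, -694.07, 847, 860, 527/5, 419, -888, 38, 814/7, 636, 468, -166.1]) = [-888, -694.07, -500, -166.1, 1/7, 38, 527/5, 814/7, 419, 468, 636, 847, 860, 999]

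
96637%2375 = 1637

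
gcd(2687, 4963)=1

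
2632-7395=-4763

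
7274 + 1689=8963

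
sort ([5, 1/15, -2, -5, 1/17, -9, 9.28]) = [-9, -5, -2, 1/17, 1/15, 5, 9.28]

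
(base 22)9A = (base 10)208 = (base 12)154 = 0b11010000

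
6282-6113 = 169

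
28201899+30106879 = 58308778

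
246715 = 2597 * 95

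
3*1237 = 3711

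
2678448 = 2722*984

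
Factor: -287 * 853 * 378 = -1 * 2^1 * 3^3 * 7^2 * 41^1 * 853^1 = -92538558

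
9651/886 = 10+791/886 ≈ 10.89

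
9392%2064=1136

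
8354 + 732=9086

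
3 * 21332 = 63996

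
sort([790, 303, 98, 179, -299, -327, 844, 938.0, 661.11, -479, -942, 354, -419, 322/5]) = [-942, -479, -419, -327, -299, 322/5, 98, 179, 303, 354, 661.11, 790, 844, 938.0]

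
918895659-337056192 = 581839467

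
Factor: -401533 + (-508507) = -1*2^3*5^1*22751^1 = -910040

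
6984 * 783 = 5468472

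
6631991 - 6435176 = 196815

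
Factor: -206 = -1*2^1*103^1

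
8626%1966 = 762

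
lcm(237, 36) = 2844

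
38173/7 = 5453 + 2/7 ≈ 5453.29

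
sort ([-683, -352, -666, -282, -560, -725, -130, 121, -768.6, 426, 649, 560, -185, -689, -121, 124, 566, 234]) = [-768.6, -725, -689, -683, -666, -560, -352, -282, -185, -130, -121, 121, 124, 234, 426, 560, 566, 649]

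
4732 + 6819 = 11551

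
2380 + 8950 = 11330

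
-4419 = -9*491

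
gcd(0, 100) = 100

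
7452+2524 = 9976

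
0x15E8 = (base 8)12750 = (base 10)5608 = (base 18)H5A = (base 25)8O8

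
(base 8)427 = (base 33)8f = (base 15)139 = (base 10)279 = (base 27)a9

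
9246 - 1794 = 7452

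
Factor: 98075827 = 97^1*1011091^1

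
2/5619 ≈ 0.000356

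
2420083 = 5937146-3517063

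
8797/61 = 144 + 13/61 ≈ 144.21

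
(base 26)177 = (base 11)717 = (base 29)10o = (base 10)865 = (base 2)1101100001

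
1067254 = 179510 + 887744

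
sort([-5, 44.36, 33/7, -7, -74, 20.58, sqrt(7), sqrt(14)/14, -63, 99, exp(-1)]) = [-74, -63, -7, -5, sqrt(14)/14, exp(-1), sqrt(7), 33/7, 20.58, 44.36, 99]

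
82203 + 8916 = 91119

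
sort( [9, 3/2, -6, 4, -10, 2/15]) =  [-10, -6, 2/15, 3/2, 4, 9]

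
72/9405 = 8/1045 ≈ 0.00766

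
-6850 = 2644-9494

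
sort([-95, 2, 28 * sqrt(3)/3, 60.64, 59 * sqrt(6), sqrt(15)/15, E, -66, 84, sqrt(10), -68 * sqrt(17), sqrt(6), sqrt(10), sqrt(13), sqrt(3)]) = [-68 * sqrt(17), -95, -66, sqrt(15)/15, sqrt(3), 2, sqrt(6), E, sqrt(10), sqrt(10), sqrt(13), 28 * sqrt(3)/3, 60.64, 84, 59 * sqrt(6)]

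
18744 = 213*88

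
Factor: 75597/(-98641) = -1 * 3^1 * 113^1 * 223^1 * 98641^(-1)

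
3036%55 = 11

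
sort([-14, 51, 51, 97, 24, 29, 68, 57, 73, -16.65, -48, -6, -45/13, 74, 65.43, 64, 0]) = [-48, -16.65, -14, -6, -45/13, 0, 24, 29, 51, 51, 57, 64, 65.43, 68, 73, 74, 97]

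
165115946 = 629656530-464540584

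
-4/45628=-1/11407 ≈ -0.0000877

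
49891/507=98+205/507 ≈ 98.40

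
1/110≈0.00909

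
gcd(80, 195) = 5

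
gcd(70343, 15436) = 1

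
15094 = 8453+6641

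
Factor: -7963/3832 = -1*2^(-3)*479^(-1)*7963^1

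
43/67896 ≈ 0.000633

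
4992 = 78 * 64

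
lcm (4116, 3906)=382788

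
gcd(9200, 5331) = 1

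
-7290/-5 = 1458 = 1458.00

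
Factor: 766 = 2^1*383^1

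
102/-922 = -51/461 ≈ -0.111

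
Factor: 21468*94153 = 2^2*3^1*1789^1*94153^1 = 2021276604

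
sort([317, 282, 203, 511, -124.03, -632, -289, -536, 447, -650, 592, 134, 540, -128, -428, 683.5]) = [-650, -632, -536, -428, -289, -128, -124.03, 134, 203, 282, 317, 447, 511, 540, 592, 683.5]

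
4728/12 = 394 = 394.00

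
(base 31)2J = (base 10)81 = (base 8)121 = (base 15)56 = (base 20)41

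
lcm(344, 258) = 1032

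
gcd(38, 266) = 38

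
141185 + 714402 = 855587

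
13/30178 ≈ 0.000431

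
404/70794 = 202/35397 ≈ 0.00571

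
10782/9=1198=1198.00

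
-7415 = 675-8090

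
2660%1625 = 1035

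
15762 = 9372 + 6390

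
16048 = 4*4012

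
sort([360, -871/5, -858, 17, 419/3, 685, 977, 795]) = [-858, -871/5, 17, 419/3, 360, 685, 795, 977]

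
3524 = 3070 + 454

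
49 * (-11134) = -545566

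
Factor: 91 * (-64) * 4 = -1 * 2^8 * 7^1 * 13^1 = -23296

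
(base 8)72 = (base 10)58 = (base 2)111010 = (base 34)1o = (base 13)46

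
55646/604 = 92 + 39/302 ≈ 92.13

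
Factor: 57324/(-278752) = -1 * 2^(-3) * 3^1 * 17^1 * 31^(-1) = -51/248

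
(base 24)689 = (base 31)3ou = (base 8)7111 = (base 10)3657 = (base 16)e49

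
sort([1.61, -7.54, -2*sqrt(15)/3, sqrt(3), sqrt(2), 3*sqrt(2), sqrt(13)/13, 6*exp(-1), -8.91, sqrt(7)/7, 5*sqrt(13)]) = [-8.91, -7.54, -2*sqrt(15)/3, sqrt(13)/13, sqrt(7)/7, sqrt(2), 1.61, sqrt(3), 6*exp(-1), 3*sqrt(2), 5*sqrt(13)]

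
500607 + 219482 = 720089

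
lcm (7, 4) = 28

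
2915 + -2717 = 198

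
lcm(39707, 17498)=1032382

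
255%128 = 127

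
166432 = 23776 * 7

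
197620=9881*20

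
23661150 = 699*33850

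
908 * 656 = 595648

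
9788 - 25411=-15623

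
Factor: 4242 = 2^1*3^1*7^1*101^1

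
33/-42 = -11/14 ≈ -0.786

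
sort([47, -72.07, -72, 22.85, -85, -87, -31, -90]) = [-90, -87, -85, -72.07, -72, -31, 22.85, 47]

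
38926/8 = 19463/4 = 4865.75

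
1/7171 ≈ 0.000139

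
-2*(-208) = 416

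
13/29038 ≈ 0.000448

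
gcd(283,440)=1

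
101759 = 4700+97059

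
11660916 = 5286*2206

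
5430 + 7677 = 13107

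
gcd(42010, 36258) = 2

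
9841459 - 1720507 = 8120952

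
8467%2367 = 1366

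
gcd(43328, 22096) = 16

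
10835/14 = 773+13/14 ≈ 773.93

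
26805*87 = 2332035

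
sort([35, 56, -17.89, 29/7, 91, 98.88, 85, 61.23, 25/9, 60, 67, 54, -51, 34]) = [-51, -17.89, 25/9, 29/7, 34, 35, 54, 56, 60, 61.23, 67, 85, 91, 98.88]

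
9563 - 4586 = 4977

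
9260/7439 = 1 + 1821/7439 ≈ 1.24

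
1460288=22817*64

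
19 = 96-77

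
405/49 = 8+13/49 ≈ 8.27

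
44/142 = 22/71 ≈ 0.310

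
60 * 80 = 4800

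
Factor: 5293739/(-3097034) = -1*2^(-1)*11^1*481249^1*1548517^(-1)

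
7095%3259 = 577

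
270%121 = 28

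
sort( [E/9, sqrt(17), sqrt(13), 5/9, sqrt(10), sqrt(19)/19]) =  [sqrt(19)/19, E/9, 5/9, sqrt(10), sqrt(13), sqrt(17)]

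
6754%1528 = 642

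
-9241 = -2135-7106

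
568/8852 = 142/2213 ≈ 0.0642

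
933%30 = 3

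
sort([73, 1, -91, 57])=[-91, 1, 57, 73]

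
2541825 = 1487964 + 1053861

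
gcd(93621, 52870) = 1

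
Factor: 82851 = 3^1*27617^1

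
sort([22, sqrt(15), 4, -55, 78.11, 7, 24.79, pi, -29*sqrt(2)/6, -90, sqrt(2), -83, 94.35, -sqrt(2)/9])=[-90, -83, -55, -29*sqrt(2)/6, -sqrt(2)/9, sqrt(2), pi, sqrt(15), 4, 7, 22, 24.79, 78.11, 94.35]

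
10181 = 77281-67100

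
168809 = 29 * 5821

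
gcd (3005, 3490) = 5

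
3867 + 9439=13306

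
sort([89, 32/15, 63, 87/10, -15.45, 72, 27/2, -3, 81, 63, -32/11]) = [-15.45, -3, -32/11, 32/15, 87/10, 27/2, 63, 63, 72, 81, 89]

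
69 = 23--46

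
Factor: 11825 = 5^2*11^1*43^1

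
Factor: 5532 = 2^2 * 3^1 * 461^1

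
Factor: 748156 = 2^2 * 359^1 * 521^1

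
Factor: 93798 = 2^1 * 3^5 * 193^1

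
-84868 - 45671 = -130539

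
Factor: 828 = 2^2 * 3^2 * 23^1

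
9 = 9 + 0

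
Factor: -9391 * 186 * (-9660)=2^3 * 3^2 * 5^1 * 7^1 * 23^1 * 31^1 * 9391^1=16873373160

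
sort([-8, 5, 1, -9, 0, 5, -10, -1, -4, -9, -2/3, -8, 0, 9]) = [-10, -9, -9, -8, -8, -4, -1, -2/3, 0, 0, 1, 5, 5, 9]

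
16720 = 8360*2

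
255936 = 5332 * 48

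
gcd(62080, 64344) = 8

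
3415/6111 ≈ 0.559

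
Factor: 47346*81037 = 2^1*3^1*11^1*13^1*53^1*139^1*607^1 = 3836777802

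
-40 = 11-51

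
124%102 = 22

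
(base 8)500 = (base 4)11000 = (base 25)ck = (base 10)320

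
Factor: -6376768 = -1*2^6*17^1*5861^1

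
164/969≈0.169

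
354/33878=177/16939≈0.0104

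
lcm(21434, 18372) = 128604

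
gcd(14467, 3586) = 1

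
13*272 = 3536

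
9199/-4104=-2 - 991/4104 ≈ -2.24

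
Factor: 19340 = 2^2*5^1*967^1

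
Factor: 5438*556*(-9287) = -1*2^3*37^1*139^1*251^1*2719^1 = -28079504536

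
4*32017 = 128068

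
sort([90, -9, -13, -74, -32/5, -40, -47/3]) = [-74, -40, -47/3, -13, -9, -32/5, 90]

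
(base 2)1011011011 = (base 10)731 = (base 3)1000002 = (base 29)p6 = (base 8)1333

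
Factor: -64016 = -1 * 2^4 * 4001^1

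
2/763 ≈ 0.00262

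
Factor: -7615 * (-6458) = 2^1 * 5^1 * 1523^1 * 3229^1 = 49177670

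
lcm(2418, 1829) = 142662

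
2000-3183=-1183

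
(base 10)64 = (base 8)100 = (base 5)224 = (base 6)144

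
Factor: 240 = 2^4*3^1*5^1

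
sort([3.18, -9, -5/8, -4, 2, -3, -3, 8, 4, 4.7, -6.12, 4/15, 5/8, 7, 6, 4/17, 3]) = [-9, -6.12, -4, -3, -3, -5/8, 4/17, 4/15, 5/8, 2, 3, 3.18, 4, 4.7, 6, 7, 8]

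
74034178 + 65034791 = 139068969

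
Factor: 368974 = 2^1*184487^1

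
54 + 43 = 97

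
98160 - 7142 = 91018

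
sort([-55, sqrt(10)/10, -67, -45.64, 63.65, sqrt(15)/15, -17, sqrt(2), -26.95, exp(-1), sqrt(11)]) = [-67, -55, -45.64, -26.95, -17, sqrt(15)/15, sqrt(10)/10, exp(-1), sqrt(2), sqrt(11), 63.65]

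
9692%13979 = 9692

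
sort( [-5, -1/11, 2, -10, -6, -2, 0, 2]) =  [-10, -6, -5, -2, -1/11, 0, 2, 2]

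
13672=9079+4593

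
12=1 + 11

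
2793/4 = 698 + 1/4 = 698.25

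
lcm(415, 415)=415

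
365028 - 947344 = -582316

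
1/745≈0.00134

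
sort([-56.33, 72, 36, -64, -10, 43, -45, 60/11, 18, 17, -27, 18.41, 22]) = [-64, -56.33, -45, -27, -10, 60/11, 17, 18, 18.41, 22, 36, 43, 72]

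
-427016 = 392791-819807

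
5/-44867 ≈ -0.000111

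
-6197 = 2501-8698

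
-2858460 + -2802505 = -5660965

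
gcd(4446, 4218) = 114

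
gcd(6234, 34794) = 6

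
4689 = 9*521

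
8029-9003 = -974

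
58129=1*58129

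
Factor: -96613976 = -1*2^3*1103^1*10949^1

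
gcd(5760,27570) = 30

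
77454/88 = 38727/44 ≈ 880.16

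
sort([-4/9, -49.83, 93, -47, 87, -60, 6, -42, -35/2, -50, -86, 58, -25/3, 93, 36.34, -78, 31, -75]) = [-86, -78, -75, -60, -50, -49.83, -47, -42, -35/2, -25/3, -4/9, 6, 31, 36.34, 58, 87, 93, 93]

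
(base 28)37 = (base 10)91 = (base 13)70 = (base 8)133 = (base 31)2t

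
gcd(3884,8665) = 1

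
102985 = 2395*43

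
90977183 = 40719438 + 50257745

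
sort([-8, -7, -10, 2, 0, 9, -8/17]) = [-10, -8, -7, -8/17, 0, 2, 9]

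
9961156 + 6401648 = 16362804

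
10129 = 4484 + 5645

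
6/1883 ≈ 0.00319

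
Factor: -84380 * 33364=-1 * 2^4 * 5^1 * 19^1 * 439^1 * 4219^1=-2815254320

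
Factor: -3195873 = -1 * 3^2 * 23^1 * 15439^1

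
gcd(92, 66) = 2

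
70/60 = 1 + 1/6 ≈ 1.17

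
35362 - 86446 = -51084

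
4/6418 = 2/3209 ≈ 0.000623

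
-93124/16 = -23281/4 = -5820.25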